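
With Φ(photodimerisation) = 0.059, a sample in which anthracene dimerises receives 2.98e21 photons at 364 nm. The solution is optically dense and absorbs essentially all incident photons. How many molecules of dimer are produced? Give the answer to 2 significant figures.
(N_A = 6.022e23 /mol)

1.8e20 molecules

Moles of photons: 2.98e21 / 6.022e23 = 0.004949 mol.
Product: Φ × n_abs = 0.059 × 0.004949 = 2.920e-4 mol.
As a count: 2.920e-4 × 6.022e23 = 1.8e20.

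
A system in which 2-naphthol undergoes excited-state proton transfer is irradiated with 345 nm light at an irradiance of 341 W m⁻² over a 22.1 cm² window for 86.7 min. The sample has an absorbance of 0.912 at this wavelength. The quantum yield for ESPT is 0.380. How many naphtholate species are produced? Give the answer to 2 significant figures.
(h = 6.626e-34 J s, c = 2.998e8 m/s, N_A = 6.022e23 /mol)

Photon energy at 345 nm: hc/λ = (6.626e-34)(2.998e8)/(345e-9) = 5.758e-19 J.
Energy delivered: (341 W m⁻²)(22.1e-4 m²)(5202 s) = 3920 J.
Photons incident: 3920 / 5.758e-19 = 6.808e21, i.e. 6.808e21/6.022e23 = 0.01131 mol.
Fraction absorbed: 1 − 10^(−0.912) = 0.8775.
Photons absorbed: 0.8775 × 0.01131 = 0.009925 mol.
Product: Φ × n_abs = 0.380 × 0.009925 = 0.003772 mol.
As a count: 0.003772 × 6.022e23 = 2.3e21.

2.3e21 species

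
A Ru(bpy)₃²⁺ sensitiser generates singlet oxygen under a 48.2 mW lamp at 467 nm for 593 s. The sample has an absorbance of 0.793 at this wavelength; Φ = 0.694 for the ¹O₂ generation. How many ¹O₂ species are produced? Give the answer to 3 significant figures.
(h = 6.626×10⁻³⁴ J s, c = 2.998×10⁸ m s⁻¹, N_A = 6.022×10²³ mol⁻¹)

3.91×10¹⁹ species

Photon energy at 467 nm: hc/λ = (6.626×10⁻³⁴)(2.998×10⁸)/(467×10⁻⁹) = 4.254×10⁻¹⁹ J.
Energy delivered: (48.2 mW)(593 s) = 28.58 J.
Photons incident: 28.58 / 4.254×10⁻¹⁹ = 6.718×10¹⁹, i.e. 6.718×10¹⁹/6.022×10²³ = 1.116×10⁻⁴ mol.
Fraction absorbed: 1 − 10^(−0.793) = 0.8389.
Photons absorbed: 0.8389 × 1.116×10⁻⁴ = 9.362×10⁻⁵ mol.
Product: Φ × n_abs = 0.694 × 9.362×10⁻⁵ = 6.497×10⁻⁵ mol.
As a count: 6.497×10⁻⁵ × 6.022×10²³ = 3.91×10¹⁹.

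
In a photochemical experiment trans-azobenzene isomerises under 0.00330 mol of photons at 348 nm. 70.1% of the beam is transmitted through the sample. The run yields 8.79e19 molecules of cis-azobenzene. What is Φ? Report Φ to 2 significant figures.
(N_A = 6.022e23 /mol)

Product: 8.79e19 / 6.022e23 = 1.460e-4 mol.
Fraction absorbed: 1 − 70.1/100 = 0.2990.
Photons absorbed: 0.2990 × 0.00330 = 9.867e-4 mol.
Φ = 1.460e-4 mol / 9.867e-4 mol photons = 0.15.

Φ = 0.15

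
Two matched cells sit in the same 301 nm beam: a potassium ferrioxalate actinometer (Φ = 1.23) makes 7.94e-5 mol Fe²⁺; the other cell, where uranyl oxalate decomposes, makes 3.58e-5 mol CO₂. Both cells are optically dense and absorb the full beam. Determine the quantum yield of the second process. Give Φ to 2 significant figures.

Φ = 0.55

Photons absorbed by the actinometer: 7.94e-5 / 1.23 = 6.455e-5 mol.
Φ(unknown) = 3.58e-5 / 6.455e-5 = 0.55.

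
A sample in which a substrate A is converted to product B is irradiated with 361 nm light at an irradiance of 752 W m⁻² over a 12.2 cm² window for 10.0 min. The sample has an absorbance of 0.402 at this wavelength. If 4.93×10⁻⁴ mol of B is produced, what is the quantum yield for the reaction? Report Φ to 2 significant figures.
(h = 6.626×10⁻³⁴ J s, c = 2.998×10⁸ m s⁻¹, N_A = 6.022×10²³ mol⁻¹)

Φ = 0.49

Photon energy at 361 nm: hc/λ = (6.626×10⁻³⁴)(2.998×10⁸)/(361×10⁻⁹) = 5.503×10⁻¹⁹ J.
Energy delivered: (752 W m⁻²)(12.2×10⁻⁴ m²)(600 s) = 550.5 J.
Photons incident: 550.5 / 5.503×10⁻¹⁹ = 1.000×10²¹, i.e. 1.000×10²¹/6.022×10²³ = 0.001661 mol.
Fraction absorbed: 1 − 10^(−0.402) = 0.6037.
Photons absorbed: 0.6037 × 0.001661 = 0.001003 mol.
Φ = 4.93×10⁻⁴ mol / 0.001003 mol photons = 0.49.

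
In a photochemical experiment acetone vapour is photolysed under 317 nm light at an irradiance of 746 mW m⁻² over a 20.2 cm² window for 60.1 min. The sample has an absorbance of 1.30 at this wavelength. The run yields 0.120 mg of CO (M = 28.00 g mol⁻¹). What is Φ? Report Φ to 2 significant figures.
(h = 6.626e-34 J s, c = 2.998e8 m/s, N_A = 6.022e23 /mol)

Φ = 0.31

Product: 0.120 mg / 28.00 g mol⁻¹ = 4.286e-6 mol.
Photon energy at 317 nm: hc/λ = (6.626e-34)(2.998e8)/(317e-9) = 6.266e-19 J.
Energy delivered: (746 mW m⁻²)(20.2e-4 m²)(3606 s) = 5.434 J.
Photons incident: 5.434 / 6.266e-19 = 8.672e18, i.e. 8.672e18/6.022e23 = 1.440e-5 mol.
Fraction absorbed: 1 − 10^(−1.30) = 0.9499.
Photons absorbed: 0.9499 × 1.440e-5 = 1.368e-5 mol.
Φ = 4.286e-6 mol / 1.368e-5 mol photons = 0.31.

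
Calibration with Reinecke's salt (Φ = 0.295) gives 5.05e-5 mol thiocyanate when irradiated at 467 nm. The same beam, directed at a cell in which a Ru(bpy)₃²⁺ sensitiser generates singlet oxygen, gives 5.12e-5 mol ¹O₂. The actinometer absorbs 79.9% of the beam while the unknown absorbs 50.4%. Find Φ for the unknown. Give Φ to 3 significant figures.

Φ = 0.474

Photons absorbed by the actinometer: 5.05e-5 / 0.295 = 1.712e-4 mol.
Incident flux: 1.712e-4 / 0.799 = 2.143e-4 einstein.
Absorbed by unknown: 0.504 × 2.143e-4 = 1.080e-4 mol.
Φ(unknown) = 5.12e-5 / 1.080e-4 = 0.474.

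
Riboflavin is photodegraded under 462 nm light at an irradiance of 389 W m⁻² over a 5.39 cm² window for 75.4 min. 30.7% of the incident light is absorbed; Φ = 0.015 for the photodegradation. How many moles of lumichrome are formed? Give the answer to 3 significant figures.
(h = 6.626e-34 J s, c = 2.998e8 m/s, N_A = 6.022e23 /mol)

Photon energy at 462 nm: hc/λ = (6.626e-34)(2.998e8)/(462e-9) = 4.300e-19 J.
Energy delivered: (389 W m⁻²)(5.39e-4 m²)(4524 s) = 948.6 J.
Photons incident: 948.6 / 4.300e-19 = 2.206e21, i.e. 2.206e21/6.022e23 = 0.003663 mol.
Photons absorbed: 0.307 × 0.003663 = 0.001125 mol.
Product: Φ × n_abs = 0.015 × 0.001125 = 1.687e-5 mol.

1.69e-5 mol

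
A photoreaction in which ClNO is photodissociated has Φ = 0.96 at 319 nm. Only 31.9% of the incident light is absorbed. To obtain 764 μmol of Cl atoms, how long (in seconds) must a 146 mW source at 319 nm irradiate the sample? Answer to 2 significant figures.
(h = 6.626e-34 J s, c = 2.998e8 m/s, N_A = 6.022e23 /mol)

Product: 764 μmol = 7.64e-4 mol.
Photons that must be absorbed: 7.64e-4 / 0.96 = 7.958e-4 mol.
Incident photons needed: 7.958e-4 / 0.319 = 0.002495 mol.
Photon energy: hc/λ = 6.227e-19 J; per mole, 3.750e5 J mol⁻¹.
Energy required: 0.002495 × 3.750e5 = 935.6 J.
Time: 935.6 J / 0.146 W = 6400 s.

t ≈ 6400 s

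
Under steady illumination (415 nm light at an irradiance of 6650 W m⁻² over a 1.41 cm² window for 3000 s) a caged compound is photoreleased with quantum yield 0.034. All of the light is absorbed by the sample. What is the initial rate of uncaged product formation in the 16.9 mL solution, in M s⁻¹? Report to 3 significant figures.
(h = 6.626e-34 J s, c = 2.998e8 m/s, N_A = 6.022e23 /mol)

Photon energy at 415 nm: hc/λ = (6.626e-34)(2.998e8)/(415e-9) = 4.787e-19 J.
Energy delivered: (6650 W m⁻²)(1.41e-4 m²)(3000 s) = 2813 J.
Photons incident: 2813 / 4.787e-19 = 5.876e21, i.e. 5.876e21/6.022e23 = 0.009758 mol.
Product formed: 0.034 × 0.009758 = 3.318e-4 mol.
Rate: 3.318e-4 mol / (3000 s × 0.0169 L) = 6.54e-6 M s⁻¹.

6.54e-6 M s⁻¹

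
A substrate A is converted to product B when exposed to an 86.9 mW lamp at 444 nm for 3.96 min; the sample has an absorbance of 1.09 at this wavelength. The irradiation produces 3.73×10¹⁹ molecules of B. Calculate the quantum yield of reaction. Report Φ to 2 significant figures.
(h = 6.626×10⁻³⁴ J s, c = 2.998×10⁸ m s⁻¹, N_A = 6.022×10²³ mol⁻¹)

Φ = 0.88

Product: 3.73×10¹⁹ / 6.022×10²³ = 6.194×10⁻⁵ mol.
Photon energy at 444 nm: hc/λ = (6.626×10⁻³⁴)(2.998×10⁸)/(444×10⁻⁹) = 4.474×10⁻¹⁹ J.
Energy delivered: (86.9 mW)(237.6 s) = 20.65 J.
Photons incident: 20.65 / 4.474×10⁻¹⁹ = 4.616×10¹⁹, i.e. 4.616×10¹⁹/6.022×10²³ = 7.665×10⁻⁵ mol.
Fraction absorbed: 1 − 10^(−1.09) = 0.9187.
Photons absorbed: 0.9187 × 7.665×10⁻⁵ = 7.042×10⁻⁵ mol.
Φ = 6.194×10⁻⁵ mol / 7.042×10⁻⁵ mol photons = 0.88.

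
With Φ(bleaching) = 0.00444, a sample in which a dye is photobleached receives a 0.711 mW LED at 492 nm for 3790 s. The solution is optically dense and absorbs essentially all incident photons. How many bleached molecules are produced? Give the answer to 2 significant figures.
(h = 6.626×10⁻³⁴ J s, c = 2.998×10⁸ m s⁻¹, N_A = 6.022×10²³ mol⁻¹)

Photon energy at 492 nm: hc/λ = (6.626×10⁻³⁴)(2.998×10⁸)/(492×10⁻⁹) = 4.038×10⁻¹⁹ J.
Energy delivered: (0.711 mW)(3790 s) = 2.695 J.
Photons incident: 2.695 / 4.038×10⁻¹⁹ = 6.674×10¹⁸, i.e. 6.674×10¹⁸/6.022×10²³ = 1.108×10⁻⁵ mol.
Product: Φ × n_abs = 0.00444 × 1.108×10⁻⁵ = 4.920×10⁻⁸ mol.
As a count: 4.920×10⁻⁸ × 6.022×10²³ = 3.0×10¹⁶.

3.0×10¹⁶ bleached molecules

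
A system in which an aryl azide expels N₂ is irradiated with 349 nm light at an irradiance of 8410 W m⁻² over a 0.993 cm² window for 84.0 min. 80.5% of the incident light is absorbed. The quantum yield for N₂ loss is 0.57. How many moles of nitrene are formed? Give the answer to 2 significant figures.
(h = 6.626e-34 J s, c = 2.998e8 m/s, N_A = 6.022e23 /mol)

0.0056 mol

Photon energy at 349 nm: hc/λ = (6.626e-34)(2.998e8)/(349e-9) = 5.692e-19 J.
Energy delivered: (8410 W m⁻²)(0.993e-4 m²)(5040 s) = 4209 J.
Photons incident: 4209 / 5.692e-19 = 7.395e21, i.e. 7.395e21/6.022e23 = 0.01228 mol.
Photons absorbed: 0.805 × 0.01228 = 0.009885 mol.
Product: Φ × n_abs = 0.57 × 0.009885 = 0.005634 mol.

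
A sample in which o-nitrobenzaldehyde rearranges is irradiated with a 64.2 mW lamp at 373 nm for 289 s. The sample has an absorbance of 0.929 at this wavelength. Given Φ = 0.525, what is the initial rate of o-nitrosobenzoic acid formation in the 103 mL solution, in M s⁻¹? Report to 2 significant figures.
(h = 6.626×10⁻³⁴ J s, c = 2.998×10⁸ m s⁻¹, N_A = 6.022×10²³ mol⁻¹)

Photon energy at 373 nm: hc/λ = (6.626×10⁻³⁴)(2.998×10⁸)/(373×10⁻⁹) = 5.326×10⁻¹⁹ J.
Energy delivered: (64.2 mW)(289 s) = 18.55 J.
Photons incident: 18.55 / 5.326×10⁻¹⁹ = 3.483×10¹⁹, i.e. 3.483×10¹⁹/6.022×10²³ = 5.784×10⁻⁵ mol.
Fraction absorbed: 1 − 10^(−0.929) = 0.8822.
Photons absorbed: 0.8822 × 5.784×10⁻⁵ = 5.103×10⁻⁵ mol.
Product formed: 0.525 × 5.103×10⁻⁵ = 2.679×10⁻⁵ mol.
Rate: 2.679×10⁻⁵ mol / (289 s × 0.103 L) = 9.0×10⁻⁷ M s⁻¹.

9.0×10⁻⁷ M s⁻¹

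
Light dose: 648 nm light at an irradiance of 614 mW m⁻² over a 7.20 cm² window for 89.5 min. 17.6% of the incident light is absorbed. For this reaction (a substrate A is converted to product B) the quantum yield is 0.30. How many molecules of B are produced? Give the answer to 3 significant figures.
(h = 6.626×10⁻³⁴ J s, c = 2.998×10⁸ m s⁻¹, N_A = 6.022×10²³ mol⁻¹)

Photon energy at 648 nm: hc/λ = (6.626×10⁻³⁴)(2.998×10⁸)/(648×10⁻⁹) = 3.066×10⁻¹⁹ J.
Energy delivered: (614 mW m⁻²)(7.20×10⁻⁴ m²)(5370 s) = 2.374 J.
Photons incident: 2.374 / 3.066×10⁻¹⁹ = 7.743×10¹⁸, i.e. 7.743×10¹⁸/6.022×10²³ = 1.286×10⁻⁵ mol.
Photons absorbed: 0.176 × 1.286×10⁻⁵ = 2.263×10⁻⁶ mol.
Product: Φ × n_abs = 0.30 × 2.263×10⁻⁶ = 6.789×10⁻⁷ mol.
As a count: 6.789×10⁻⁷ × 6.022×10²³ = 4.09×10¹⁷.

4.09×10¹⁷ molecules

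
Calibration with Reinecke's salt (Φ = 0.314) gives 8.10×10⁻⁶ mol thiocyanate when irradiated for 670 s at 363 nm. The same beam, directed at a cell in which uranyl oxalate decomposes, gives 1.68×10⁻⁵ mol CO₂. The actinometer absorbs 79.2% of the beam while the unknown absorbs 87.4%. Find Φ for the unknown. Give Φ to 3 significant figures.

Φ = 0.590

Photons absorbed by the actinometer: 8.10×10⁻⁶ / 0.314 = 2.580×10⁻⁵ mol.
Incident flux: 2.580×10⁻⁵ / 0.792 = 3.258×10⁻⁵ einstein.
Absorbed by unknown: 0.874 × 3.258×10⁻⁵ = 2.847×10⁻⁵ mol.
Φ(unknown) = 1.68×10⁻⁵ / 2.847×10⁻⁵ = 0.590.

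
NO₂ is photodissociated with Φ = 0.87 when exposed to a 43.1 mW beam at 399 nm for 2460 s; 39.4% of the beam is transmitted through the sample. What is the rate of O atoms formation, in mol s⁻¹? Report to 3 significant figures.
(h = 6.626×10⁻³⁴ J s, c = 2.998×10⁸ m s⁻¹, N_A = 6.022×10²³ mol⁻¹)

7.58×10⁻⁸ mol s⁻¹

Photon energy at 399 nm: hc/λ = (6.626×10⁻³⁴)(2.998×10⁸)/(399×10⁻⁹) = 4.979×10⁻¹⁹ J.
Energy delivered: (43.1 mW)(2460 s) = 106.0 J.
Photons incident: 106.0 / 4.979×10⁻¹⁹ = 2.129×10²⁰, i.e. 2.129×10²⁰/6.022×10²³ = 3.535×10⁻⁴ mol.
Fraction absorbed: 1 − 39.4/100 = 0.6060.
Photons absorbed: 0.6060 × 3.535×10⁻⁴ = 2.142×10⁻⁴ mol.
Product formed: 0.87 × 2.142×10⁻⁴ = 1.864×10⁻⁴ mol.
Rate: 1.864×10⁻⁴ / 2460 s = 7.58×10⁻⁸ mol s⁻¹.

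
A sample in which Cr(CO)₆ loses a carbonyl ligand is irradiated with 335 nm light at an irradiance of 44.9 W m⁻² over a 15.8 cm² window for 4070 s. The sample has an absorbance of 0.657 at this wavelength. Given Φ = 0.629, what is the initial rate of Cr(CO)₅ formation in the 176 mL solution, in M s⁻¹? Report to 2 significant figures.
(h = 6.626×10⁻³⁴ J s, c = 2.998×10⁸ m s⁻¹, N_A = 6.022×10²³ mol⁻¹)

5.5×10⁻⁷ M s⁻¹

Photon energy at 335 nm: hc/λ = (6.626×10⁻³⁴)(2.998×10⁸)/(335×10⁻⁹) = 5.930×10⁻¹⁹ J.
Energy delivered: (44.9 W m⁻²)(15.8×10⁻⁴ m²)(4070 s) = 288.7 J.
Photons incident: 288.7 / 5.930×10⁻¹⁹ = 4.868×10²⁰, i.e. 4.868×10²⁰/6.022×10²³ = 8.084×10⁻⁴ mol.
Fraction absorbed: 1 − 10^(−0.657) = 0.7797.
Photons absorbed: 0.7797 × 8.084×10⁻⁴ = 6.303×10⁻⁴ mol.
Product formed: 0.629 × 6.303×10⁻⁴ = 3.965×10⁻⁴ mol.
Rate: 3.965×10⁻⁴ mol / (4070 s × 0.176 L) = 5.5×10⁻⁷ M s⁻¹.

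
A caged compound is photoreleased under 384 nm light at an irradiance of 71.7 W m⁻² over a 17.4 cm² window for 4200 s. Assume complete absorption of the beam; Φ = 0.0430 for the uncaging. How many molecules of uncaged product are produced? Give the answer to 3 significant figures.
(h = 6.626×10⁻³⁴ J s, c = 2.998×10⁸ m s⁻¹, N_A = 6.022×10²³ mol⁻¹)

Photon energy at 384 nm: hc/λ = (6.626×10⁻³⁴)(2.998×10⁸)/(384×10⁻⁹) = 5.173×10⁻¹⁹ J.
Energy delivered: (71.7 W m⁻²)(17.4×10⁻⁴ m²)(4200 s) = 524.0 J.
Photons incident: 524.0 / 5.173×10⁻¹⁹ = 1.013×10²¹, i.e. 1.013×10²¹/6.022×10²³ = 0.001682 mol.
Product: Φ × n_abs = 0.0430 × 0.001682 = 7.233×10⁻⁵ mol.
As a count: 7.233×10⁻⁵ × 6.022×10²³ = 4.36×10¹⁹.

4.36×10¹⁹ molecules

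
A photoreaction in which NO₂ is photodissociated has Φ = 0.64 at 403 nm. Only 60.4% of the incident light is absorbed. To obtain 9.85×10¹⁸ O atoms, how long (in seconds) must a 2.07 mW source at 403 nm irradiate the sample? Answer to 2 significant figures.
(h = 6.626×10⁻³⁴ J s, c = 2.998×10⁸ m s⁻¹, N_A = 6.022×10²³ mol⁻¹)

t ≈ 6100 s

Product: 9.85×10¹⁸ / 6.022×10²³ = 1.636×10⁻⁵ mol.
Photons that must be absorbed: 1.636×10⁻⁵ / 0.64 = 2.556×10⁻⁵ mol.
Incident photons needed: 2.556×10⁻⁵ / 0.604 = 4.232×10⁻⁵ mol.
Photon energy: hc/λ = 4.929×10⁻¹⁹ J; per mole, 2.968×10⁵ J mol⁻¹.
Energy required: 4.232×10⁻⁵ × 2.968×10⁵ = 12.56 J.
Time: 12.56 J / 0.00207 W = 6100 s.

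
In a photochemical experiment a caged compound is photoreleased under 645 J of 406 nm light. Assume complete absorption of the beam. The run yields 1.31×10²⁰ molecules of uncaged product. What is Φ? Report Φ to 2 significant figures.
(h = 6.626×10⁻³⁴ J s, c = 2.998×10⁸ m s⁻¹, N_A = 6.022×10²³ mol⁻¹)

Φ = 0.099

Product: 1.31×10²⁰ / 6.022×10²³ = 2.175×10⁻⁴ mol.
Photon energy at 406 nm: hc/λ = (6.626×10⁻³⁴)(2.998×10⁸)/(406×10⁻⁹) = 4.893×10⁻¹⁹ J.
Photons incident: 645 / 4.893×10⁻¹⁹ = 1.318×10²¹, i.e. 1.318×10²¹/6.022×10²³ = 0.002189 mol.
Φ = 2.175×10⁻⁴ mol / 0.002189 mol photons = 0.099.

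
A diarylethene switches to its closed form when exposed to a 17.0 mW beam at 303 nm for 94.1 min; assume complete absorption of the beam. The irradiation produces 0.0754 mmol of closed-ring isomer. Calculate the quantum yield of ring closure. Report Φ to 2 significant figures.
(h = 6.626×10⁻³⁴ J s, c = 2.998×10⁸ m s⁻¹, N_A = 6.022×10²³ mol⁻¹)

Product: 0.0754 mmol = 7.54×10⁻⁵ mol.
Photon energy at 303 nm: hc/λ = (6.626×10⁻³⁴)(2.998×10⁸)/(303×10⁻⁹) = 6.556×10⁻¹⁹ J.
Energy delivered: (17.0 mW)(5646 s) = 95.98 J.
Photons incident: 95.98 / 6.556×10⁻¹⁹ = 1.464×10²⁰, i.e. 1.464×10²⁰/6.022×10²³ = 2.431×10⁻⁴ mol.
Φ = 7.54×10⁻⁵ mol / 2.431×10⁻⁴ mol photons = 0.31.

Φ = 0.31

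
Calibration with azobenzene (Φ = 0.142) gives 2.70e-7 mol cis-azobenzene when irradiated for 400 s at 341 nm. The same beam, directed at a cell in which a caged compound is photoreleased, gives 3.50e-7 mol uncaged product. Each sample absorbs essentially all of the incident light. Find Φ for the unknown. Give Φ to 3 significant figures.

Φ = 0.184

Photons absorbed by the actinometer: 2.70e-7 / 0.142 = 1.901e-6 mol.
Φ(unknown) = 3.50e-7 / 1.901e-6 = 0.184.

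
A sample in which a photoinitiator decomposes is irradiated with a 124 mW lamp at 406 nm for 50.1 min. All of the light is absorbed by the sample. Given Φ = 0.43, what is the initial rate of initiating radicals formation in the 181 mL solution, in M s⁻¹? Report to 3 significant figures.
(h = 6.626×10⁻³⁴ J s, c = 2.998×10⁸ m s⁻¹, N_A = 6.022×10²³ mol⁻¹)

Photon energy at 406 nm: hc/λ = (6.626×10⁻³⁴)(2.998×10⁸)/(406×10⁻⁹) = 4.893×10⁻¹⁹ J.
Energy delivered: (124 mW)(3006 s) = 372.7 J.
Photons incident: 372.7 / 4.893×10⁻¹⁹ = 7.617×10²⁰, i.e. 7.617×10²⁰/6.022×10²³ = 0.001265 mol.
Product formed: 0.43 × 0.001265 = 5.440×10⁻⁴ mol.
Rate: 5.440×10⁻⁴ mol / (3006 s × 0.181 L) = 1.00×10⁻⁶ M s⁻¹.

1.00×10⁻⁶ M s⁻¹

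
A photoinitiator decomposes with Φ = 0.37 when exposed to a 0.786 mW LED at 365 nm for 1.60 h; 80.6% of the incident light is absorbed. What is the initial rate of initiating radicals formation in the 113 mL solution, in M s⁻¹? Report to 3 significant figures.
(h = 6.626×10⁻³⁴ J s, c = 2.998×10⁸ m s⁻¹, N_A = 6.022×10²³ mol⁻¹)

6.33×10⁻⁹ M s⁻¹

Photon energy at 365 nm: hc/λ = (6.626×10⁻³⁴)(2.998×10⁸)/(365×10⁻⁹) = 5.442×10⁻¹⁹ J.
Energy delivered: (0.786 mW)(5760 s) = 4.527 J.
Photons incident: 4.527 / 5.442×10⁻¹⁹ = 8.319×10¹⁸, i.e. 8.319×10¹⁸/6.022×10²³ = 1.381×10⁻⁵ mol.
Photons absorbed: 0.806 × 1.381×10⁻⁵ = 1.113×10⁻⁵ mol.
Product formed: 0.37 × 1.113×10⁻⁵ = 4.118×10⁻⁶ mol.
Rate: 4.118×10⁻⁶ mol / (5760 s × 0.113 L) = 6.33×10⁻⁹ M s⁻¹.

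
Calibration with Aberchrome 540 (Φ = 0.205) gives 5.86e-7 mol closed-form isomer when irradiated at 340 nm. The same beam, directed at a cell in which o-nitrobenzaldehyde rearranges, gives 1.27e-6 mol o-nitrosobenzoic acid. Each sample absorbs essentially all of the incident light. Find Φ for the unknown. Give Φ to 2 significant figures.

Φ = 0.44

Photons absorbed by the actinometer: 5.86e-7 / 0.205 = 2.859e-6 mol.
Φ(unknown) = 1.27e-6 / 2.859e-6 = 0.44.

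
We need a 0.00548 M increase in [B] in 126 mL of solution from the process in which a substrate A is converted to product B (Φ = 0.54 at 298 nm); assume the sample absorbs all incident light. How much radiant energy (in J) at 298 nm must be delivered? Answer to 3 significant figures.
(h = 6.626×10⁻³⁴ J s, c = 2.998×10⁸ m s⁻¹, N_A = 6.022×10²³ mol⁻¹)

513 J

Product: (0.00548 M)(0.126 L) = 6.905×10⁻⁴ mol.
Photons that must be absorbed: 6.905×10⁻⁴ / 0.54 = 0.001279 mol.
Photon energy: hc/λ = 6.666×10⁻¹⁹ J; per mole, 4.014×10⁵ J mol⁻¹.
Energy required: 0.001279 × 4.014×10⁵ = 513 J.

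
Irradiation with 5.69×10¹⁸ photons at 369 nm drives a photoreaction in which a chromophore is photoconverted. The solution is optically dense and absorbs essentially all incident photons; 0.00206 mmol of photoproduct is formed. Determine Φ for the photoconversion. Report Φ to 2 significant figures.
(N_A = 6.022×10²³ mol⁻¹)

Product: 0.00206 mmol = 2.06×10⁻⁶ mol.
Moles of photons: 5.69×10¹⁸ / 6.022×10²³ = 9.449×10⁻⁶ mol.
Φ = 2.06×10⁻⁶ mol / 9.449×10⁻⁶ mol photons = 0.22.

Φ = 0.22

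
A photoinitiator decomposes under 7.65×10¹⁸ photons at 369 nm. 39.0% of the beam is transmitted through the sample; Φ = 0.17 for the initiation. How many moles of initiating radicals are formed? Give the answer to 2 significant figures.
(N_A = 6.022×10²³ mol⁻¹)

Moles of photons: 7.65×10¹⁸ / 6.022×10²³ = 1.270×10⁻⁵ mol.
Fraction absorbed: 1 − 39.0/100 = 0.6100.
Photons absorbed: 0.6100 × 1.270×10⁻⁵ = 7.747×10⁻⁶ mol.
Product: Φ × n_abs = 0.17 × 7.747×10⁻⁶ = 1.317×10⁻⁶ mol.

1.3×10⁻⁶ mol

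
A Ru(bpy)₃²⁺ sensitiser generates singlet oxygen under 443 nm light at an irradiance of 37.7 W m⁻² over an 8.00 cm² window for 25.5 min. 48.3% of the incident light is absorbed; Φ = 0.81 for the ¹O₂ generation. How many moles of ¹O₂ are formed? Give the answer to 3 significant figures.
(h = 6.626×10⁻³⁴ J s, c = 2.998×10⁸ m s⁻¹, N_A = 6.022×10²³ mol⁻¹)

6.69×10⁻⁵ mol

Photon energy at 443 nm: hc/λ = (6.626×10⁻³⁴)(2.998×10⁸)/(443×10⁻⁹) = 4.484×10⁻¹⁹ J.
Energy delivered: (37.7 W m⁻²)(8.00×10⁻⁴ m²)(1530 s) = 46.14 J.
Photons incident: 46.14 / 4.484×10⁻¹⁹ = 1.029×10²⁰, i.e. 1.029×10²⁰/6.022×10²³ = 1.709×10⁻⁴ mol.
Photons absorbed: 0.483 × 1.709×10⁻⁴ = 8.254×10⁻⁵ mol.
Product: Φ × n_abs = 0.81 × 8.254×10⁻⁵ = 6.686×10⁻⁵ mol.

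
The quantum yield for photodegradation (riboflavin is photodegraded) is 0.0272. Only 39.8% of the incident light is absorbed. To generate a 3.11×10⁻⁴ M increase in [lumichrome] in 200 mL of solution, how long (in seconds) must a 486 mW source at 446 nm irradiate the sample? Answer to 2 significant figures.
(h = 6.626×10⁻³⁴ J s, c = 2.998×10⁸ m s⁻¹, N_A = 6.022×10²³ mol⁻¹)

t ≈ 3200 s

Product: (3.11×10⁻⁴ M)(0.2 L) = 6.220×10⁻⁵ mol.
Photons that must be absorbed: 6.220×10⁻⁵ / 0.0272 = 0.002287 mol.
Incident photons needed: 0.002287 / 0.398 = 0.005746 mol.
Photon energy: hc/λ = 4.454×10⁻¹⁹ J; per mole, 2.682×10⁵ J mol⁻¹.
Energy required: 0.005746 × 2.682×10⁵ = 1541 J.
Time: 1541 J / 0.486 W = 3200 s.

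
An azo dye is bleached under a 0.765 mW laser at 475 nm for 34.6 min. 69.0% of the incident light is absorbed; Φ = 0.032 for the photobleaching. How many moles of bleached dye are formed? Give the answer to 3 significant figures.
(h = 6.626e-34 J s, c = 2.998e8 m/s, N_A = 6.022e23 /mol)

Photon energy at 475 nm: hc/λ = (6.626e-34)(2.998e8)/(475e-9) = 4.182e-19 J.
Energy delivered: (0.765 mW)(2076 s) = 1.588 J.
Photons incident: 1.588 / 4.182e-19 = 3.797e18, i.e. 3.797e18/6.022e23 = 6.305e-6 mol.
Photons absorbed: 0.690 × 6.305e-6 = 4.350e-6 mol.
Product: Φ × n_abs = 0.032 × 4.350e-6 = 1.392e-7 mol.

1.39e-7 mol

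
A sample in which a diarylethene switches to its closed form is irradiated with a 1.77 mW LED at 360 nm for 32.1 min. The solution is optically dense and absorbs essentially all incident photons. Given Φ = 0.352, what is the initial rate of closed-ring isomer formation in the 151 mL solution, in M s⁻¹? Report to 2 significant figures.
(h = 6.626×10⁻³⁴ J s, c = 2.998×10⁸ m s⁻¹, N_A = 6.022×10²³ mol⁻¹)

1.2×10⁻⁸ M s⁻¹

Photon energy at 360 nm: hc/λ = (6.626×10⁻³⁴)(2.998×10⁸)/(360×10⁻⁹) = 5.518×10⁻¹⁹ J.
Energy delivered: (1.77 mW)(1926 s) = 3.409 J.
Photons incident: 3.409 / 5.518×10⁻¹⁹ = 6.178×10¹⁸, i.e. 6.178×10¹⁸/6.022×10²³ = 1.026×10⁻⁵ mol.
Product formed: 0.352 × 1.026×10⁻⁵ = 3.612×10⁻⁶ mol.
Rate: 3.612×10⁻⁶ mol / (1926 s × 0.151 L) = 1.2×10⁻⁸ M s⁻¹.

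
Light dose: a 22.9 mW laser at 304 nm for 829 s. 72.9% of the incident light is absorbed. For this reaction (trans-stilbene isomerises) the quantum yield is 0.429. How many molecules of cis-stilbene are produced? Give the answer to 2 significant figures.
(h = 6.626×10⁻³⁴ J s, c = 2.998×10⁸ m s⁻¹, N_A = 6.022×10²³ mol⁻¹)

Photon energy at 304 nm: hc/λ = (6.626×10⁻³⁴)(2.998×10⁸)/(304×10⁻⁹) = 6.534×10⁻¹⁹ J.
Energy delivered: (22.9 mW)(829 s) = 18.98 J.
Photons incident: 18.98 / 6.534×10⁻¹⁹ = 2.905×10¹⁹, i.e. 2.905×10¹⁹/6.022×10²³ = 4.824×10⁻⁵ mol.
Photons absorbed: 0.729 × 4.824×10⁻⁵ = 3.517×10⁻⁵ mol.
Product: Φ × n_abs = 0.429 × 3.517×10⁻⁵ = 1.509×10⁻⁵ mol.
As a count: 1.509×10⁻⁵ × 6.022×10²³ = 9.1×10¹⁸.

9.1×10¹⁸ molecules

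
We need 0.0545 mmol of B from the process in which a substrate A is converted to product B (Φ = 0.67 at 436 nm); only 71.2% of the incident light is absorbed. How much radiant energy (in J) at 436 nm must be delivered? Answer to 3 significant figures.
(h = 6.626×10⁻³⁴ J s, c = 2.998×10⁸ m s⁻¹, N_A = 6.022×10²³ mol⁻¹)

Product: 0.0545 mmol = 5.45×10⁻⁵ mol.
Photons that must be absorbed: 5.45×10⁻⁵ / 0.67 = 8.134×10⁻⁵ mol.
Incident photons needed: 8.134×10⁻⁵ / 0.712 = 1.142×10⁻⁴ mol.
Photon energy: hc/λ = 4.556×10⁻¹⁹ J; per mole, 2.744×10⁵ J mol⁻¹.
Energy required: 1.142×10⁻⁴ × 2.744×10⁵ = 31.3 J.

31.3 J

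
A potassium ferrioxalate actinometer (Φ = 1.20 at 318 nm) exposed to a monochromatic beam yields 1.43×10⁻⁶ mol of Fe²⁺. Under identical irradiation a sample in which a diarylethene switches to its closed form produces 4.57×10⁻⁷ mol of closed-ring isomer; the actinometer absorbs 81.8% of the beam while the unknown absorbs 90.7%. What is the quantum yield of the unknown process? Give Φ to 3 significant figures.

Φ = 0.346

Photons absorbed by the actinometer: 1.43×10⁻⁶ / 1.20 = 1.192×10⁻⁶ mol.
Incident flux: 1.192×10⁻⁶ / 0.818 = 1.457×10⁻⁶ einstein.
Absorbed by unknown: 0.907 × 1.457×10⁻⁶ = 1.321×10⁻⁶ mol.
Φ(unknown) = 4.57×10⁻⁷ / 1.321×10⁻⁶ = 0.346.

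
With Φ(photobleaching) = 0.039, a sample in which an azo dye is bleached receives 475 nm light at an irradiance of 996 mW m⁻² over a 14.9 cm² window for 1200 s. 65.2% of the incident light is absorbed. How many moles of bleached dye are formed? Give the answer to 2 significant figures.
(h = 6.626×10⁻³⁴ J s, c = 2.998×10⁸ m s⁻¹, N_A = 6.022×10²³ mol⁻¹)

Photon energy at 475 nm: hc/λ = (6.626×10⁻³⁴)(2.998×10⁸)/(475×10⁻⁹) = 4.182×10⁻¹⁹ J.
Energy delivered: (996 mW m⁻²)(14.9×10⁻⁴ m²)(1200 s) = 1.781 J.
Photons incident: 1.781 / 4.182×10⁻¹⁹ = 4.259×10¹⁸, i.e. 4.259×10¹⁸/6.022×10²³ = 7.072×10⁻⁶ mol.
Photons absorbed: 0.652 × 7.072×10⁻⁶ = 4.611×10⁻⁶ mol.
Product: Φ × n_abs = 0.039 × 4.611×10⁻⁶ = 1.798×10⁻⁷ mol.

1.8×10⁻⁷ mol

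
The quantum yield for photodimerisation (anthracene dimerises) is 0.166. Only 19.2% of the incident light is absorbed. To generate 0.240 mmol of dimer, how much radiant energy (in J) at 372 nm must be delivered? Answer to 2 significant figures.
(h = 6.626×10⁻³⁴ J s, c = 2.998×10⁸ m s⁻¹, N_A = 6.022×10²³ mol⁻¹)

Product: 0.240 mmol = 2.40×10⁻⁴ mol.
Photons that must be absorbed: 2.40×10⁻⁴ / 0.166 = 0.001446 mol.
Incident photons needed: 0.001446 / 0.192 = 0.007531 mol.
Photon energy: hc/λ = 5.340×10⁻¹⁹ J; per mole, 3.216×10⁵ J mol⁻¹.
Energy required: 0.007531 × 3.216×10⁵ = 2400 J.

2400 J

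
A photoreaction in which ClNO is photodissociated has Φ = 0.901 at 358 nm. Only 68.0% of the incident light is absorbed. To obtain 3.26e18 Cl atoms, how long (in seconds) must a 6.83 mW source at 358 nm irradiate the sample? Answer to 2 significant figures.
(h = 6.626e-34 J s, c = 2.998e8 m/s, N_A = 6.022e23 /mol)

t ≈ 430 s

Product: 3.26e18 / 6.022e23 = 5.413e-6 mol.
Photons that must be absorbed: 5.413e-6 / 0.901 = 6.008e-6 mol.
Incident photons needed: 6.008e-6 / 0.680 = 8.835e-6 mol.
Photon energy: hc/λ = 5.549e-19 J; per mole, 3.342e5 J mol⁻¹.
Energy required: 8.835e-6 × 3.342e5 = 2.953 J.
Time: 2.953 J / 0.00683 W = 430 s.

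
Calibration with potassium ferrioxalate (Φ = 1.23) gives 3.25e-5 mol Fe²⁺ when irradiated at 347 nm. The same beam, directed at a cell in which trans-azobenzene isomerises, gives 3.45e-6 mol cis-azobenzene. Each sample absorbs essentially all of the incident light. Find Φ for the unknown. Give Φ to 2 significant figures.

Φ = 0.13

Photons absorbed by the actinometer: 3.25e-5 / 1.23 = 2.642e-5 mol.
Φ(unknown) = 3.45e-6 / 2.642e-5 = 0.13.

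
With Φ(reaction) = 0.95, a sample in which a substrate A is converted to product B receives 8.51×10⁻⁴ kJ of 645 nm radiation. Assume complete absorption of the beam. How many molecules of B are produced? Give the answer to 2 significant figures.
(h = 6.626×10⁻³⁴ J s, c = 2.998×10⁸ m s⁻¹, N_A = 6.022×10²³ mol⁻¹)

2.6×10¹⁸ molecules

Photon energy at 645 nm: hc/λ = (6.626×10⁻³⁴)(2.998×10⁸)/(645×10⁻⁹) = 3.080×10⁻¹⁹ J.
Incident energy: 8.51×10⁻⁴ kJ = 0.851 J.
Photons incident: 0.851 / 3.080×10⁻¹⁹ = 2.763×10¹⁸, i.e. 2.763×10¹⁸/6.022×10²³ = 4.588×10⁻⁶ mol.
Product: Φ × n_abs = 0.95 × 4.588×10⁻⁶ = 4.359×10⁻⁶ mol.
As a count: 4.359×10⁻⁶ × 6.022×10²³ = 2.6×10¹⁸.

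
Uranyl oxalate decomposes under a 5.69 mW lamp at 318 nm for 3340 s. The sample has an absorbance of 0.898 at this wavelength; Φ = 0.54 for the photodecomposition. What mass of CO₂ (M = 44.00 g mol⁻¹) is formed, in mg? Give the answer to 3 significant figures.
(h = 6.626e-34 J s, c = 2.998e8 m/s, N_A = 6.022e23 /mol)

1.05 mg

Photon energy at 318 nm: hc/λ = (6.626e-34)(2.998e8)/(318e-9) = 6.247e-19 J.
Energy delivered: (5.69 mW)(3340 s) = 19.00 J.
Photons incident: 19.00 / 6.247e-19 = 3.041e19, i.e. 3.041e19/6.022e23 = 5.050e-5 mol.
Fraction absorbed: 1 − 10^(−0.898) = 0.8735.
Photons absorbed: 0.8735 × 5.050e-5 = 4.411e-5 mol.
Product: Φ × n_abs = 0.54 × 4.411e-5 = 2.382e-5 mol.
Mass: 2.382e-5 × 44.00 = 0.001048 g = 1.05 mg.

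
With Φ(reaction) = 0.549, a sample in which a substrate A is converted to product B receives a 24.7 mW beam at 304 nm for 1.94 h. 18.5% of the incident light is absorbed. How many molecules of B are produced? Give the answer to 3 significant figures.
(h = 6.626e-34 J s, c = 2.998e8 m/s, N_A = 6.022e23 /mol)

Photon energy at 304 nm: hc/λ = (6.626e-34)(2.998e8)/(304e-9) = 6.534e-19 J.
Energy delivered: (24.7 mW)(6984 s) = 172.5 J.
Photons incident: 172.5 / 6.534e-19 = 2.640e20, i.e. 2.640e20/6.022e23 = 4.384e-4 mol.
Photons absorbed: 0.185 × 4.384e-4 = 8.110e-5 mol.
Product: Φ × n_abs = 0.549 × 8.110e-5 = 4.452e-5 mol.
As a count: 4.452e-5 × 6.022e23 = 2.68e19.

2.68e19 molecules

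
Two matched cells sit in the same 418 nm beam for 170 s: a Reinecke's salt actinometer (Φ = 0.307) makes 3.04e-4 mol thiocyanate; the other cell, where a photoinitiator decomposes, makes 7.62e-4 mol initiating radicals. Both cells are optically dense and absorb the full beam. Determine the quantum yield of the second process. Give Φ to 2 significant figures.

Photons absorbed by the actinometer: 3.04e-4 / 0.307 = 9.902e-4 mol.
Φ(unknown) = 7.62e-4 / 9.902e-4 = 0.77.

Φ = 0.77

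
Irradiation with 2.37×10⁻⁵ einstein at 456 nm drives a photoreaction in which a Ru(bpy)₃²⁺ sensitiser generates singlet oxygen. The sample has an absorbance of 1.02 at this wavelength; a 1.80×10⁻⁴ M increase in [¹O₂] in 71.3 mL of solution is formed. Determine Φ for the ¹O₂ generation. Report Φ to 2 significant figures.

Product: (1.80×10⁻⁴ M)(0.0713 L) = 1.283×10⁻⁵ mol.
Fraction absorbed: 1 − 10^(−1.02) = 0.9045.
Photons absorbed: 0.9045 × 2.37×10⁻⁵ = 2.144×10⁻⁵ mol.
Φ = 1.283×10⁻⁵ mol / 2.144×10⁻⁵ mol photons = 0.60.

Φ = 0.60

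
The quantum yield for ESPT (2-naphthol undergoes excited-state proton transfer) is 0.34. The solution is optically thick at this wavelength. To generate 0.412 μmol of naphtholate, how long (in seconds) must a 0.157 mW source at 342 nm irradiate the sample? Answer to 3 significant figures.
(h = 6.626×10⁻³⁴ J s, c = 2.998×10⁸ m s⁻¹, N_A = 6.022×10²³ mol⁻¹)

Product: 0.412 μmol = 4.12×10⁻⁷ mol.
Photons that must be absorbed: 4.12×10⁻⁷ / 0.34 = 1.212×10⁻⁶ mol.
Photon energy: hc/λ = 5.808×10⁻¹⁹ J; per mole, 3.498×10⁵ J mol⁻¹.
Energy required: 1.212×10⁻⁶ × 3.498×10⁵ = 0.4240 J.
Time: 0.4240 J / 0.000157 W = 2700 s.

t ≈ 2700 s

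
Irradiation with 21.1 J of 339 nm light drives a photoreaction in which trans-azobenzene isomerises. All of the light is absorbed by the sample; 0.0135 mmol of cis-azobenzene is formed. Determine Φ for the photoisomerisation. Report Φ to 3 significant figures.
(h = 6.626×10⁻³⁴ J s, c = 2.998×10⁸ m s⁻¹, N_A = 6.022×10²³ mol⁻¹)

Product: 0.0135 mmol = 1.35×10⁻⁵ mol.
Photon energy at 339 nm: hc/λ = (6.626×10⁻³⁴)(2.998×10⁸)/(339×10⁻⁹) = 5.860×10⁻¹⁹ J.
Photons incident: 21.1 / 5.860×10⁻¹⁹ = 3.601×10¹⁹, i.e. 3.601×10¹⁹/6.022×10²³ = 5.980×10⁻⁵ mol.
Φ = 1.35×10⁻⁵ mol / 5.980×10⁻⁵ mol photons = 0.226.

Φ = 0.226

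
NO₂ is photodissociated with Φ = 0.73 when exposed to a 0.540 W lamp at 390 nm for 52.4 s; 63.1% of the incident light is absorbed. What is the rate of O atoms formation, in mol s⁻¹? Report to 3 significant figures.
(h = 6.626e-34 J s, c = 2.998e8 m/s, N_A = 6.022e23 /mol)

Photon energy at 390 nm: hc/λ = (6.626e-34)(2.998e8)/(390e-9) = 5.094e-19 J.
Energy delivered: (0.540 W)(52.4 s) = 28.30 J.
Photons incident: 28.30 / 5.094e-19 = 5.556e19, i.e. 5.556e19/6.022e23 = 9.226e-5 mol.
Photons absorbed: 0.631 × 9.226e-5 = 5.822e-5 mol.
Product formed: 0.73 × 5.822e-5 = 4.250e-5 mol.
Rate: 4.250e-5 / 52.4 s = 8.11e-7 mol s⁻¹.

8.11e-7 mol s⁻¹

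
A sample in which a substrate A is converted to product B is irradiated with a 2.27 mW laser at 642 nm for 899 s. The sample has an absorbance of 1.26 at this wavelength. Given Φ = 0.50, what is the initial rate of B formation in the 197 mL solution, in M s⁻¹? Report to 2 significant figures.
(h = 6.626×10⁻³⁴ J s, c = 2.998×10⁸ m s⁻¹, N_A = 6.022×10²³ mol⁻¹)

2.9×10⁻⁸ M s⁻¹

Photon energy at 642 nm: hc/λ = (6.626×10⁻³⁴)(2.998×10⁸)/(642×10⁻⁹) = 3.094×10⁻¹⁹ J.
Energy delivered: (2.27 mW)(899 s) = 2.041 J.
Photons incident: 2.041 / 3.094×10⁻¹⁹ = 6.597×10¹⁸, i.e. 6.597×10¹⁸/6.022×10²³ = 1.095×10⁻⁵ mol.
Fraction absorbed: 1 − 10^(−1.26) = 0.9450.
Photons absorbed: 0.9450 × 1.095×10⁻⁵ = 1.035×10⁻⁵ mol.
Product formed: 0.50 × 1.035×10⁻⁵ = 5.175×10⁻⁶ mol.
Rate: 5.175×10⁻⁶ mol / (899 s × 0.197 L) = 2.9×10⁻⁸ M s⁻¹.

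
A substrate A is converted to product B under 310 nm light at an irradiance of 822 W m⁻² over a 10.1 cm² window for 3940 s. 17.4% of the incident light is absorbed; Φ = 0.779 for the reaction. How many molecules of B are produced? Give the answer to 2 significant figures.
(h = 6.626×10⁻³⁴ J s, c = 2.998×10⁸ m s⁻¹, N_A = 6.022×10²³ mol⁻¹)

6.9×10²⁰ molecules

Photon energy at 310 nm: hc/λ = (6.626×10⁻³⁴)(2.998×10⁸)/(310×10⁻⁹) = 6.408×10⁻¹⁹ J.
Energy delivered: (822 W m⁻²)(10.1×10⁻⁴ m²)(3940 s) = 3271 J.
Photons incident: 3271 / 6.408×10⁻¹⁹ = 5.105×10²¹, i.e. 5.105×10²¹/6.022×10²³ = 0.008477 mol.
Photons absorbed: 0.174 × 0.008477 = 0.001475 mol.
Product: Φ × n_abs = 0.779 × 0.001475 = 0.001149 mol.
As a count: 0.001149 × 6.022×10²³ = 6.9×10²⁰.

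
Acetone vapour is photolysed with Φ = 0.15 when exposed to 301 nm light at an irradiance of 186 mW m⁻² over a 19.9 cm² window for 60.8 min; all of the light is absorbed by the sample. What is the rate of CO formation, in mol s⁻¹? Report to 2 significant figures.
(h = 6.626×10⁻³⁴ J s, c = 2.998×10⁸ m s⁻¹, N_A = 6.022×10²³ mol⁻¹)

Photon energy at 301 nm: hc/λ = (6.626×10⁻³⁴)(2.998×10⁸)/(301×10⁻⁹) = 6.600×10⁻¹⁹ J.
Energy delivered: (186 mW m⁻²)(19.9×10⁻⁴ m²)(3648 s) = 1.350 J.
Photons incident: 1.350 / 6.600×10⁻¹⁹ = 2.045×10¹⁸, i.e. 2.045×10¹⁸/6.022×10²³ = 3.396×10⁻⁶ mol.
Product formed: 0.15 × 3.396×10⁻⁶ = 5.094×10⁻⁷ mol.
Rate: 5.094×10⁻⁷ / 3648 s = 1.4×10⁻¹⁰ mol s⁻¹.

1.4×10⁻¹⁰ mol s⁻¹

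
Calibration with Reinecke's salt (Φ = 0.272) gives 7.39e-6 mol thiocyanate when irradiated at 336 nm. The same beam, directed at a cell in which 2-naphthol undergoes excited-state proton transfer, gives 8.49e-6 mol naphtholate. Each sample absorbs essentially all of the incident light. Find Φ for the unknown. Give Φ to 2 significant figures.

Φ = 0.31

Photons absorbed by the actinometer: 7.39e-6 / 0.272 = 2.717e-5 mol.
Φ(unknown) = 8.49e-6 / 2.717e-5 = 0.31.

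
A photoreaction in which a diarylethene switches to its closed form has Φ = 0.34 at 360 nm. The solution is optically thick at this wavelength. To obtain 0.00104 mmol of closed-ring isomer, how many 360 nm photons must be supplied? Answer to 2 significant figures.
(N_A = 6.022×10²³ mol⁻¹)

Product: 0.00104 mmol = 1.04×10⁻⁶ mol.
Photons that must be absorbed: 1.04×10⁻⁶ / 0.34 = 3.059×10⁻⁶ mol.
Photon count: 3.059×10⁻⁶ × 6.022×10²³ = 1.8×10¹⁸.

1.8×10¹⁸ photons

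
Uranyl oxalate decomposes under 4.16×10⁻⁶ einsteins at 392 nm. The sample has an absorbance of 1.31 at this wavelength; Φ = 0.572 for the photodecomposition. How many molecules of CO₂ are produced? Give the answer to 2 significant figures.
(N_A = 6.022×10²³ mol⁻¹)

1.4×10¹⁸ molecules

Fraction absorbed: 1 − 10^(−1.31) = 0.9510.
Photons absorbed: 0.9510 × 4.16×10⁻⁶ = 3.956×10⁻⁶ mol.
Product: Φ × n_abs = 0.572 × 3.956×10⁻⁶ = 2.263×10⁻⁶ mol.
As a count: 2.263×10⁻⁶ × 6.022×10²³ = 1.4×10¹⁸.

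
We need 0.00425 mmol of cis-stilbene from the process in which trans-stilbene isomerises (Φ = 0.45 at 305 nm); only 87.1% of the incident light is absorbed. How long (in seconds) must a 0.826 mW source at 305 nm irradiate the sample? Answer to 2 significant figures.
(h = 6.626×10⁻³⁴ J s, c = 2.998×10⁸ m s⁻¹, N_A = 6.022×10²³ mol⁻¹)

t ≈ 5100 s

Product: 0.00425 mmol = 4.25×10⁻⁶ mol.
Photons that must be absorbed: 4.25×10⁻⁶ / 0.45 = 9.444×10⁻⁶ mol.
Incident photons needed: 9.444×10⁻⁶ / 0.871 = 1.084×10⁻⁵ mol.
Photon energy: hc/λ = 6.513×10⁻¹⁹ J; per mole, 3.922×10⁵ J mol⁻¹.
Energy required: 1.084×10⁻⁵ × 3.922×10⁵ = 4.251 J.
Time: 4.251 J / 0.000826 W = 5100 s.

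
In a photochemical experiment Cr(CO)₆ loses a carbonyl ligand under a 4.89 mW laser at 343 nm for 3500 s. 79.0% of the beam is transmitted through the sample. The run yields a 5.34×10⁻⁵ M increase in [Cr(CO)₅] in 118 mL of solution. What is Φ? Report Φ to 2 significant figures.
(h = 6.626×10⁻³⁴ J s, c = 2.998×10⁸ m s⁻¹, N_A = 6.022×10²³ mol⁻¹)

Product: (5.34×10⁻⁵ M)(0.118 L) = 6.301×10⁻⁶ mol.
Photon energy at 343 nm: hc/λ = (6.626×10⁻³⁴)(2.998×10⁸)/(343×10⁻⁹) = 5.791×10⁻¹⁹ J.
Energy delivered: (4.89 mW)(3500 s) = 17.12 J.
Photons incident: 17.12 / 5.791×10⁻¹⁹ = 2.956×10¹⁹, i.e. 2.956×10¹⁹/6.022×10²³ = 4.909×10⁻⁵ mol.
Fraction absorbed: 1 − 79.0/100 = 0.2100.
Photons absorbed: 0.2100 × 4.909×10⁻⁵ = 1.031×10⁻⁵ mol.
Φ = 6.301×10⁻⁶ mol / 1.031×10⁻⁵ mol photons = 0.61.

Φ = 0.61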